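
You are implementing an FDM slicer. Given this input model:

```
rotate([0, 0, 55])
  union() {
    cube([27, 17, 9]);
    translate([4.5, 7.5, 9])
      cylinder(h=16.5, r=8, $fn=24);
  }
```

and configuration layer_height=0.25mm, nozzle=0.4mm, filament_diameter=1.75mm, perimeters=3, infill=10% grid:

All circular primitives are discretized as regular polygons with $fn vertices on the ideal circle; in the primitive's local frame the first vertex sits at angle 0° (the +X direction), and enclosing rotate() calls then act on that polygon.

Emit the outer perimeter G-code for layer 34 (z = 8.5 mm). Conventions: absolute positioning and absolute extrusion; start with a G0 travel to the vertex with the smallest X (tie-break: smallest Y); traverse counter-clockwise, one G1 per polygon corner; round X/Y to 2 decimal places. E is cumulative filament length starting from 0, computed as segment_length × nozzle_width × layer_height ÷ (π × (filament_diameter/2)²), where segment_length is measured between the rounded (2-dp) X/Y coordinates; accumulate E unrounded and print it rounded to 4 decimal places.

G0 X-13.93 Y9.75 Z8.50
G1 X0.00 Y0.00 E0.7069
G1 X15.49 Y22.12 E1.8296
G1 X1.56 Y31.87 E2.5365
G1 X-13.93 Y9.75 E3.6592

At z = 8.5 mm: the cube (footprint 27×17) is included at this height; the cylinder at (4.5, 7.5) does not reach this height (z outside [9, 25.5]); Taking the union: only the 27×17 cube is present, so the union is just that shape — 1 connected region; (whole slice rotated 55° about Z — lengths, areas and connectivity unchanged). The outline is a single polygon with 4 vertices. Extrusion per mm of travel: 0.4 × 0.25 / (π × 0.875²) = 0.041575. Accumulating E over each segment gives final E = 3.6592.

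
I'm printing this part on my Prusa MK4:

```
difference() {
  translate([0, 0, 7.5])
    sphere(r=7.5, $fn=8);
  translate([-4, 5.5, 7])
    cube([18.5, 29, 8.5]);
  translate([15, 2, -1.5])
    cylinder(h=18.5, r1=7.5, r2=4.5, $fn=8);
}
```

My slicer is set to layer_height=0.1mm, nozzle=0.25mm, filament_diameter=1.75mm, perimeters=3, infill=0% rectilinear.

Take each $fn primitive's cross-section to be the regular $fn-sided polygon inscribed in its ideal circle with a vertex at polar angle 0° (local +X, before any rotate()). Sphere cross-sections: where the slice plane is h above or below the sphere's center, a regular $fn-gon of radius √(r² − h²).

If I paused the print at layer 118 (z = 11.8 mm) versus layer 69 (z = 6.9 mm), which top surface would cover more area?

Layer 118 (z = 11.8): the sphere: section is a regular 8-gon, circumradius = √(r²−h²) = √(7.5²−4.3²) = 6.145 (area = (8/2)·6.145²·sin(360°/8) = 106.80 mm²); the 18.5×29 cube at (-4, 5.5) contributes its full rectangle (area 536.50 mm²); the cone at (15, 2) (r1=7.5→r2=4.5) has section circumradius 5.343 here — a regular 8-gon (area = (8/2)·5.343²·sin(360°/8) = 80.75 mm²); After the difference (first − rest): starting from the r=7.5 sphere (106.80 mm²), the 18.5×29 cube at (-4, 5.5) partially overlaps it — only the 1.00 mm² overlap (of its 536.50 mm²) is removed, clipping the outline; the cone at (15, 2) misses the remaining region (no effect) — area = 105.80 mm². So its area = 105.80 mm². Layer 69 (z = 6.9): the r=7.5 sphere contributes a regular 8-gon of circumradius √(7.5²−0.6²) = 7.476 (area = (8/2)·7.476²·sin(360°/8) = 158.08 mm²); the cube at (-4, 5.5) is not intersected at this z (z outside [7, 15.5]); the cone at (15, 2): at t=0.454 of its height the radius interpolates to r₁+(r₂−r₁)t = 6.138, giving a regular 8-gon of that circumradius (area = (8/2)·6.138²·sin(360°/8) = 106.56 mm²); Taking the first minus the rest: starting from the r=7.5 sphere (158.08 mm²), the cone at (15, 2) misses the remaining region (no effect) — area = 158.08 mm². So its area = 158.08 mm². Layer 69 is larger (158.08 vs 105.80 mm²).

layer 69 (z = 6.9 mm)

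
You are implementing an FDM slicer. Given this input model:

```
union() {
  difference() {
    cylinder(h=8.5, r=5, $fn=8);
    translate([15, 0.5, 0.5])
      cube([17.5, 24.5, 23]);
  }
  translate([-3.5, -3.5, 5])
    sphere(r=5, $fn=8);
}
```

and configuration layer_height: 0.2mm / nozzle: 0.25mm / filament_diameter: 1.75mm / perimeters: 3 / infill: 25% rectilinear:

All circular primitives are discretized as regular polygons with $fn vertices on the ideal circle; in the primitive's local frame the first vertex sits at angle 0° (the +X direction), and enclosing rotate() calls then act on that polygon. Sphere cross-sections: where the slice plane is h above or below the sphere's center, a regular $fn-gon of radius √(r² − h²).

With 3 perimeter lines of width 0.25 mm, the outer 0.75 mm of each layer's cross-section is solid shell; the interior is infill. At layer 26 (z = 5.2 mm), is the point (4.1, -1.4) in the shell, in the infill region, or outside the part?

At z = 5.2 mm: the cylinder: section is a regular 8-gon, circumradius r=5; the cube at (15, 0.5) (footprint 17.5×24.5) is included at this height; Subtracting the remaining from the first: starting from the r=5 cylinder, the 17.5×24.5 cube at (15, 0.5) misses the remaining region (no effect) — 1 connected region; the r=5 sphere at (-3.5, -3.5) slices to a regular 8-gon of circumradius 4.996 (√(r²−h²) with h=0.2 from center); Taking the union: the regions partially overlap (shared area 26.25 mm²), so overlapping operands fuse into one piece — 1 connected region. Overall, the cross-section is a single solid region. The nearest boundary edge runs (5.00, 0.00)→(3.54, -3.54); distance from the point to it = 0.30 mm. The point is inside the cross-section, 0.30 mm from the nearest boundary — within the 0.75 mm shell band (3 × 0.25).

shell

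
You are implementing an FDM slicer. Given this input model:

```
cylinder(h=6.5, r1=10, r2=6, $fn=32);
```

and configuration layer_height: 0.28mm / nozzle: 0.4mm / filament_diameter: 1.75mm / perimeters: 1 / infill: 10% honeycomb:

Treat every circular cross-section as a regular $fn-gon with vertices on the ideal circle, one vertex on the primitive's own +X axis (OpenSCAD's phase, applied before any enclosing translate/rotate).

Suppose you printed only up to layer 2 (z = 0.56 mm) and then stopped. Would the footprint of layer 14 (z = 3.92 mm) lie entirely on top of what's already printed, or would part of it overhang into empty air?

entirely on top

Compare the two slices. At z = 0.56: the cone (r1=10→r2=6) has section circumradius 9.655 here — a regular 32-gon (area = (32/2)·9.655²·sin(360°/32) = 291.00 mm²). At z = 3.92: the cone contributes a regular 32-gon of circumradius 7.588 (interpolated between r1=10 and r2=6 at t=0.603) (area = (32/2)·7.588²·sin(360°/32) = 179.71 mm²). Checking containment: the cross-section at z = 3.92 is a subset of the cross-section at z = 0.56.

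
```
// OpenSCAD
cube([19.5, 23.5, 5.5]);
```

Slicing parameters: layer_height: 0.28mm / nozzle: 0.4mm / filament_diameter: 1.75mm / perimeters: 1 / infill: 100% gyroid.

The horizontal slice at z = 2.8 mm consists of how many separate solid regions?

1

At z = 2.8 mm: the cube is present — its section is the full 19.5×23.5 rectangle. The result has 1 disconnected region.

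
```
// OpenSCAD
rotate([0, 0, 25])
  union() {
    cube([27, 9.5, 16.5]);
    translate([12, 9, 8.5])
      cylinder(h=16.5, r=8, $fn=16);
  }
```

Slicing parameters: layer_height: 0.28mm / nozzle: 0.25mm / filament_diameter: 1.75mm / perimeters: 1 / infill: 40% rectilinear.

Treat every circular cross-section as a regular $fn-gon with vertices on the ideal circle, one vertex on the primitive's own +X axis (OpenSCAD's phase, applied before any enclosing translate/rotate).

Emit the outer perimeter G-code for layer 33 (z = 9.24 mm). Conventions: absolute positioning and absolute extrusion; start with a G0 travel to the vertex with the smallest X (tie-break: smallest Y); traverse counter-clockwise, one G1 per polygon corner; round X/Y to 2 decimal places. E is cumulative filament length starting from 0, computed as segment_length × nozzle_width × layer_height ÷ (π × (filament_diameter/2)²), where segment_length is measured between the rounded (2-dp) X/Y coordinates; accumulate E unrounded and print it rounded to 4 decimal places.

G0 X-4.01 Y8.61 Z9.24
G1 X0.00 Y0.00 E0.2764
G1 X24.47 Y11.41 E1.0622
G1 X20.46 Y20.02 E1.3386
G1 X14.02 Y17.02 E1.5453
G1 X12.48 Y19.13 E1.6214
G1 X9.81 Y20.75 E1.7123
G1 X6.72 Y21.22 E1.8032
G1 X3.69 Y20.48 E1.8940
G1 X1.17 Y18.63 E1.9850
G1 X-0.45 Y15.96 E2.0759
G1 X-0.92 Y12.88 E2.1665
G1 X-0.30 Y10.34 E2.2426
G1 X-4.01 Y8.61 E2.3618

At z = 9.24 mm: the cube is present — its section is the full 27×9.5 rectangle; the r=8 cylinder at (12, 9) gives a regular 16-gon of circumradius 8 (constant along its height); Combining (union): the regions partially overlap (shared area 105.92 mm²), so overlapping operands fuse into one piece — 1 connected region; (whole slice rotated 25° about Z — lengths, areas and connectivity unchanged). The outline is a single polygon with 13 vertices. Extrusion per mm of travel: 0.25 × 0.28 / (π × 0.875²) = 0.029103. Accumulating E over each segment gives final E = 2.3618.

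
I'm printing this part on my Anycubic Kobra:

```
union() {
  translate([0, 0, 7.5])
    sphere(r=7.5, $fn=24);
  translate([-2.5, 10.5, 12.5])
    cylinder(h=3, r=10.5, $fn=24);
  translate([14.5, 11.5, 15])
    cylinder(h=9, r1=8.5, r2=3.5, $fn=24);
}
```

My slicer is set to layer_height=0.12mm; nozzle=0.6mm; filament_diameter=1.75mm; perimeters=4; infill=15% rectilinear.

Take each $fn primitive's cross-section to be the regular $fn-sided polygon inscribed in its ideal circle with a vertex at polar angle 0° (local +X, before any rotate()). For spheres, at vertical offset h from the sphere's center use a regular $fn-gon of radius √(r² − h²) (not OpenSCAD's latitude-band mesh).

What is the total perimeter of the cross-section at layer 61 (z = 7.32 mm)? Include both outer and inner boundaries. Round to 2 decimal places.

At z = 7.32 mm: the r=7.5 sphere contributes a regular 24-gon of circumradius √(7.5²−0.18²) = 7.498 (perimeter = 2·24·7.498·sin(180°/24) = 46.98 mm); the cylinder at (-2.5, 10.5) does not reach this height (z outside [12.5, 15.5]); the cone at (14.5, 11.5) is not intersected at this z (z outside [15, 24]); Combining (union): only the r=7.5 sphere is present, so the union is just that shape — boundary = 46.98 mm. Overall, the cross-section is a single solid region. Total boundary length (outer) = 46.98 mm.

46.98 mm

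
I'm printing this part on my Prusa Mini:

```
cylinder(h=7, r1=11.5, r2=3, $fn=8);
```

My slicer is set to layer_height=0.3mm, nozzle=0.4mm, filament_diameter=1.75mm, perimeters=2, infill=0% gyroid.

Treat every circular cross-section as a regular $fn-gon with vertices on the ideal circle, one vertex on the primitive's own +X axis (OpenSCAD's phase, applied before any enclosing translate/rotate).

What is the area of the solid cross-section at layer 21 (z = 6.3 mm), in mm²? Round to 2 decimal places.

At z = 6.3 mm: the cone contributes a regular 8-gon of circumradius 3.850 (interpolated between r1=11.5 and r2=3 at t=0.900) (area = (8/2)·3.850²·sin(360°/8) = 41.92 mm²). Overall, the cross-section is a single solid region. Net area = 41.92 mm².

41.92 mm²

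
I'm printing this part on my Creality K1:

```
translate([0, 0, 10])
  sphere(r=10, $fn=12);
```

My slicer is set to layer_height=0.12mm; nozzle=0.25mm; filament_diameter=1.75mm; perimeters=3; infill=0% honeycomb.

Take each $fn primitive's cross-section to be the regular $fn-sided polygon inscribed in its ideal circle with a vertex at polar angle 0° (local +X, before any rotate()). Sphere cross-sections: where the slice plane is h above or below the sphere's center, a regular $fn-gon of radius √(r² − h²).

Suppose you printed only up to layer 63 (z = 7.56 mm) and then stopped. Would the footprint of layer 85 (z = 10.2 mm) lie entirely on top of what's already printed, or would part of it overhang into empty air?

part overhangs

Compare the two slices. At z = 7.56: the sphere: section is a regular 12-gon, circumradius = √(r²−h²) = √(10²−2.44²) = 9.698 (area = (12/2)·9.698²·sin(360°/12) = 282.14 mm²). At z = 10.2: the r=10 sphere slices to a regular 12-gon of circumradius 9.998 (√(r²−h²) with h=0.2 from center) (area = (12/2)·9.998²·sin(360°/12) = 299.88 mm²). Checking containment: at z = 10.2 the cross-section extends beyond the z = 7.56 cross-section by about 17.74 mm².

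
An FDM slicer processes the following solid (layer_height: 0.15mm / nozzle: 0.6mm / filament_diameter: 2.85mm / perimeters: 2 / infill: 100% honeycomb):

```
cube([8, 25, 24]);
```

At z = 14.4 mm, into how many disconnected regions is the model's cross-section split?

At z = 14.4 mm: the cube (footprint 8×25) is included at this height. The result has 1 disconnected region.

1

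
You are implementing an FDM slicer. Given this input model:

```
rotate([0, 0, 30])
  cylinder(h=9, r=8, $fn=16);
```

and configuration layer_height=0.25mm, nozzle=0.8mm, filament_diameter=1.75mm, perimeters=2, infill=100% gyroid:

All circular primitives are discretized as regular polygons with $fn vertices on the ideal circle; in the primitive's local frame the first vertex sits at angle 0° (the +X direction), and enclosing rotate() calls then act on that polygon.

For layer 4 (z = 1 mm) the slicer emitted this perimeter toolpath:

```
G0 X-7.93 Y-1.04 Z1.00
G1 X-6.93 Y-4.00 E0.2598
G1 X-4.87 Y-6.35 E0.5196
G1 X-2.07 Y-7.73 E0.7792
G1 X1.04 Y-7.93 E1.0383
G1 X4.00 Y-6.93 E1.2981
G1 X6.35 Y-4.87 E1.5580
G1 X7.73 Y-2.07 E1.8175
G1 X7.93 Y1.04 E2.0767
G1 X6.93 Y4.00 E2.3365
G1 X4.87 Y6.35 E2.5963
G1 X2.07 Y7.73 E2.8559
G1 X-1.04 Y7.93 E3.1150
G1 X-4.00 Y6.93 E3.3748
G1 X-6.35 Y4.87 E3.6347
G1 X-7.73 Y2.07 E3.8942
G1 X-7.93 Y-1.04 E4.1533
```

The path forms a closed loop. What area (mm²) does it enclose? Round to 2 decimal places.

195.99 mm²

Apply the shoelace formula to the sequence of (X, Y) vertices; enclosed area = 195.99 mm².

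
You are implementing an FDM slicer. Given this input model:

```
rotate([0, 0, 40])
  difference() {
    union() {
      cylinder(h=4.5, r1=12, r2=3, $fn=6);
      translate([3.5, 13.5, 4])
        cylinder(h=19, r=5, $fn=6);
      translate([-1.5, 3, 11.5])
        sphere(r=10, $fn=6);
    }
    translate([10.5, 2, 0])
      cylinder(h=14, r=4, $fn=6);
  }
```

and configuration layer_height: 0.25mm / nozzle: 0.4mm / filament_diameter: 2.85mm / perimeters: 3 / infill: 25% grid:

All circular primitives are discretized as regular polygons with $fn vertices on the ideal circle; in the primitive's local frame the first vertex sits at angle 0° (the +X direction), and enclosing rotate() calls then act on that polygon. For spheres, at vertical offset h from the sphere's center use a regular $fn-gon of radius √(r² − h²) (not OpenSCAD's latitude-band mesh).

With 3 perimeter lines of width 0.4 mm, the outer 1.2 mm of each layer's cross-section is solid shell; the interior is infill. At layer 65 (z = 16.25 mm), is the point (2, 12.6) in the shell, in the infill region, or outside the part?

outside

At z = 16.25 mm: the cone is absent (z outside [0, 4.5]); the r=5 cylinder at (3.5, 13.5) gives a regular 6-gon of circumradius 5 (constant along its height); the sphere at (-1.5, 3): section is a regular 6-gon, circumradius = √(r²−h²) = √(10²−4.75²) = 8.800; Merging all regions: the regions partially overlap (shared area 3.97 mm²), so overlapping operands fuse into one piece — 1 connected region; the cylinder at (10.5, 2) is not intersected at this z (z outside [0, 14]); Taking the first minus the rest: none of the subtracted shapes is present at this height, so that combined region is unchanged — 1 connected region; (whole slice rotated 40° about Z — lengths, areas and connectivity unchanged). Overall, the cross-section is a single solid region. Undo the 40° rotation: the query point maps to (9.631, 8.367) in the un-rotated model frame. The nearest boundary edge runs (8.50, 13.50)→(6.00, 9.17); distance from the point to it = 3.55 mm. The point is not inside any of the regions above, so it lies outside the cross-section (3.55 mm from the nearest boundary).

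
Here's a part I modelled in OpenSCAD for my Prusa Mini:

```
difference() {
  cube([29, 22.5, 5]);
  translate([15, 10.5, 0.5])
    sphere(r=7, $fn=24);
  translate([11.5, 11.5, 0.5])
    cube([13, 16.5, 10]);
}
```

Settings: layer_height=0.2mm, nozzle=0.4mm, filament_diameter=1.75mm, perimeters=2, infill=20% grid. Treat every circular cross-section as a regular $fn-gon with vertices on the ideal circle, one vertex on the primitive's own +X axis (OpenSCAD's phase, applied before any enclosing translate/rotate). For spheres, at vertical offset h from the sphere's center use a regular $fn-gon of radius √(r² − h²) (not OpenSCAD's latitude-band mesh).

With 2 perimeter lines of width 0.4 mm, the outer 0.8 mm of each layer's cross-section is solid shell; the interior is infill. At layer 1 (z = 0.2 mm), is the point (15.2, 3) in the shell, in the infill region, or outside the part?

shell

At z = 0.2 mm: the cube (footprint 29×22.5) is included at this height; the r=7 sphere at (15, 10.5) contributes a regular 24-gon of circumradius √(7²−0.3²) = 6.994; the cube at (11.5, 11.5) does not reach this height (z outside [0.5, 10.5]); Subtracting the remaining from the first: starting from the 29×22.5 cube, the r=7 sphere at (15, 10.5) lies wholly inside it (removes its full 151.91 mm² and its 43.82 mm outline becomes a hole wall) — 1 connected region with 1 hole. Overall, the cross-section is one region with 1 hole. The nearest boundary edge runs (15.00, 3.51)→(16.81, 3.74); distance from the point to it = 0.53 mm. The point is inside the cross-section, 0.53 mm from the nearest boundary — within the 0.8 mm shell band (2 × 0.4).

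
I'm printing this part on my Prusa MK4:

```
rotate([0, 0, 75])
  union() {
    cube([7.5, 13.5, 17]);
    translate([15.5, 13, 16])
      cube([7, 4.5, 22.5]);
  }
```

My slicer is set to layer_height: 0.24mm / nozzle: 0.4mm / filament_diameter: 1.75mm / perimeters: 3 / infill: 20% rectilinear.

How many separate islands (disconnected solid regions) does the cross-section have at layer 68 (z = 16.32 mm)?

2

At z = 16.32 mm: the cube is present — its section is the full 7.5×13.5 rectangle; the cube at (15.5, 13) is present — its section is the full 7×4.5 rectangle; Combining (union): the 2 present regions are separate (no shared area or edge), so areas and boundary lengths simply add and each stays a separate island — 2 connected regions; (whole slice rotated 75° about Z — lengths, areas and connectivity unchanged). Overall, the cross-section has 2 separate islands. Island count = 2.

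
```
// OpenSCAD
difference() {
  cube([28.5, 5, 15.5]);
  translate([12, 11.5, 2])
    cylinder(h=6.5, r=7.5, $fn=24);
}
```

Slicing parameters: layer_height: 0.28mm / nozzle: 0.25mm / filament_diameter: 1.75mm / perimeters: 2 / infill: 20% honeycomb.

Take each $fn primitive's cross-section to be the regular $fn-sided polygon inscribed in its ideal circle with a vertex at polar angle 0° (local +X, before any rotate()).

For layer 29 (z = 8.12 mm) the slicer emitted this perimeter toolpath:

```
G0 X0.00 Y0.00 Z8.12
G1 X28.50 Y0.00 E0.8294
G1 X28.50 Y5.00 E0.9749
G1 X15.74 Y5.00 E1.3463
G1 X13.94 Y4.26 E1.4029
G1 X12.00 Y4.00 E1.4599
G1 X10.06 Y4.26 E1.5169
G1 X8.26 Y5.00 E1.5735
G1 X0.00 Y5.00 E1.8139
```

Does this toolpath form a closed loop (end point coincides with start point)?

Start point (G0): (0.00, 0.00). End point (last G1): the path does not return to the start — open.

no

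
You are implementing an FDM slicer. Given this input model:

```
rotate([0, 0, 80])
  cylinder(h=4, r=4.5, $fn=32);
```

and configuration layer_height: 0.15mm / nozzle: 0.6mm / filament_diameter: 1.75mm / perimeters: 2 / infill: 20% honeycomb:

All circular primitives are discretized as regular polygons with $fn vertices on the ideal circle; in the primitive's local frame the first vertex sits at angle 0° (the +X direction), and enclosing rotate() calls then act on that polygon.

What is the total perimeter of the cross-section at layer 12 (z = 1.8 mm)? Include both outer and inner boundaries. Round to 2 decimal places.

28.23 mm

At z = 1.8 mm: the r=4.5 cylinder contributes a regular 32-gon of circumradius 4.5 (perimeter = 2·32·4.500·sin(180°/32) = 28.23 mm); (rotated 80° about Z; rotation is an isometry so areas/perimeters/island counts are preserved). Overall, the cross-section is a single solid region. Total boundary length (outer) = 28.23 mm.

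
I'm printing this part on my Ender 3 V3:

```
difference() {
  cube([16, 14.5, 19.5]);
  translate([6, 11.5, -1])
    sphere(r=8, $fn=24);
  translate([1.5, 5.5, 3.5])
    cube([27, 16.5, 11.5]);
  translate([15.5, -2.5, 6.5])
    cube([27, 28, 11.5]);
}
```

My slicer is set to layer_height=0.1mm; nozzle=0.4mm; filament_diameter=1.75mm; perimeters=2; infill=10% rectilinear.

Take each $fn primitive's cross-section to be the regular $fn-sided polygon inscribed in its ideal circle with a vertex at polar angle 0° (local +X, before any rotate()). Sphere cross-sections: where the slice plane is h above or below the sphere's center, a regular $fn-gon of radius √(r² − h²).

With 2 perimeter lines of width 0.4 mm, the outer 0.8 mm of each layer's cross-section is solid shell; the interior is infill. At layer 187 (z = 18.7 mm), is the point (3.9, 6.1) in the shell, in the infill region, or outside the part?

At z = 18.7 mm: the cube (footprint 16×14.5) is included at this height; the sphere at (6, 11.5) is absent (|z−center|=19.700 > r=8); the cube at (1.5, 5.5) is absent (z outside [3.5, 15]); the cube at (15.5, -2.5) is absent (z outside [6.5, 18]); Subtracting the remaining from the first: none of the subtracted shapes is present at this height, so the 16×14.5 cube is unchanged — 1 connected region. Overall, the cross-section is a single solid region. The nearest boundary edge runs (0.00, 14.50)→(0.00, 0.00); distance from the point to it = 3.90 mm. The point is inside the cross-section and 3.90 mm from the nearest boundary — more than the 0.8 mm shell width (2 × 0.4), so it's in the infill interior.

infill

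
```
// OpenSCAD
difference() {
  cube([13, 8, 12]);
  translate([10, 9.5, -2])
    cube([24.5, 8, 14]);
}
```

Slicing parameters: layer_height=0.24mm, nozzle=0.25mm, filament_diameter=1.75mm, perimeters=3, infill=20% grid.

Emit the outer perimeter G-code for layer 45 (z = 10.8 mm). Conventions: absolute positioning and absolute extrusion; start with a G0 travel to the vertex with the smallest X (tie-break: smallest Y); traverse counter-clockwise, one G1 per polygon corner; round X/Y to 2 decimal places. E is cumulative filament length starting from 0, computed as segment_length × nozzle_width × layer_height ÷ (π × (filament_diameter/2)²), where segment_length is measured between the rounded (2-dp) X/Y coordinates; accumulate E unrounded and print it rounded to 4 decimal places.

At z = 10.8 mm: the 13×8 cube contributes its full rectangle; the cube at (10, 9.5) (footprint 24.5×8) is included at this height; After the difference (first − rest): starting from the 13×8 cube, the 24.5×8 cube at (10, 9.5) misses the remaining region (no effect) — 1 connected region. The outline is a single polygon with 4 vertices. Extrusion per mm of travel: 0.25 × 0.24 / (π × 0.875²) = 0.024945. Accumulating E over each segment gives final E = 1.0477.

G0 X0.00 Y0.00 Z10.80
G1 X13.00 Y0.00 E0.3243
G1 X13.00 Y8.00 E0.5238
G1 X0.00 Y8.00 E0.8481
G1 X0.00 Y0.00 E1.0477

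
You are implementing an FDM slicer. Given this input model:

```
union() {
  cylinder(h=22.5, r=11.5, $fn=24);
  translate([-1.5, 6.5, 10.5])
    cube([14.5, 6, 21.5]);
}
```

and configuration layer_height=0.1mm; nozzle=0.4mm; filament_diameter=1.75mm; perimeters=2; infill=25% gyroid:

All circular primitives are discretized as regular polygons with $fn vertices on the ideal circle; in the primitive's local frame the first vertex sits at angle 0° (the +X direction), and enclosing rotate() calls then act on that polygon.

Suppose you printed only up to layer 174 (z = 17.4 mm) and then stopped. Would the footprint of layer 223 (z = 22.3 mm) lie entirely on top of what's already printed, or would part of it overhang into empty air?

entirely on top

Compare the two slices. At z = 17.4: the cylinder: section is a regular 24-gon, circumradius r=11.5 (area = (24/2)·11.500²·sin(360°/24) = 410.75 mm²); the cube at (-1.5, 6.5) is present — its section is the full 14.5×6 rectangle (area 87.00 mm²); Combining (union): the regions partially overlap — summed areas 497.75 mm² minus the doubly-counted overlap 39.92 mm² gives 457.82 mm² — area = 457.82 mm². At z = 22.3: the r=11.5 cylinder gives a regular 24-gon of circumradius 11.5 (constant along its height) (area = (24/2)·11.500²·sin(360°/24) = 410.75 mm²); the 14.5×6 cube at (-1.5, 6.5) contributes its full rectangle (area 87.00 mm²); Taking the union: the regions partially overlap — summed areas 497.75 mm² minus the doubly-counted overlap 39.92 mm² gives 457.82 mm² — area = 457.82 mm². Checking containment: the cross-section at z = 22.3 is a subset of the cross-section at z = 17.4.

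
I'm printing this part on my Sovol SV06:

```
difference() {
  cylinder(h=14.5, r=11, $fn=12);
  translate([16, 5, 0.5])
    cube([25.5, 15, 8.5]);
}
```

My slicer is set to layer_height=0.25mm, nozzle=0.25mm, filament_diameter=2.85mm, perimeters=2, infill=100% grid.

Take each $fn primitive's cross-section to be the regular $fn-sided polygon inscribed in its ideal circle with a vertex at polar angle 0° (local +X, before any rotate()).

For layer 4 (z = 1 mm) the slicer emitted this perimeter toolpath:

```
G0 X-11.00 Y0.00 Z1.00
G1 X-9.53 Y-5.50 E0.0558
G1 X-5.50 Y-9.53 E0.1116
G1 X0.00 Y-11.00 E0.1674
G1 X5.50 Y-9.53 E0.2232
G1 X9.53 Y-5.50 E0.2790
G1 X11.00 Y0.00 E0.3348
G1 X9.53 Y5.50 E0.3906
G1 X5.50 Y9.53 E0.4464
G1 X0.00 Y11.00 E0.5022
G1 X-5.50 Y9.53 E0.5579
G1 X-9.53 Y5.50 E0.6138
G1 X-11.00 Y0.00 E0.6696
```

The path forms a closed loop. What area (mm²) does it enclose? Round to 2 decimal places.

Apply the shoelace formula to the sequence of (X, Y) vertices; enclosed area = 363.14 mm².

363.14 mm²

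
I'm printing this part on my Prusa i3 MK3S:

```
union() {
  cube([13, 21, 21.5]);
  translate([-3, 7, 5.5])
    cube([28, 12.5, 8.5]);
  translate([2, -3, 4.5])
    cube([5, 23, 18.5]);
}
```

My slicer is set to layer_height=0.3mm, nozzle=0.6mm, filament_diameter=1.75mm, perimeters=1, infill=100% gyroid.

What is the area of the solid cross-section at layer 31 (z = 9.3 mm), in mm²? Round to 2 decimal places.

475.50 mm²

At z = 9.3 mm: the 13×21 cube contributes its full rectangle (area 273.00 mm²); the 28×12.5 cube at (-3, 7) contributes its full rectangle (area 350.00 mm²); the 5×23 cube at (2, -3) contributes its full rectangle (area 115.00 mm²); Taking the union: the regions partially overlap — summed areas 738.00 mm² minus the doubly-counted overlap 262.50 mm² gives 475.50 mm² — area = 475.50 mm². Overall, the cross-section is a single solid region. Net area = 475.50 mm².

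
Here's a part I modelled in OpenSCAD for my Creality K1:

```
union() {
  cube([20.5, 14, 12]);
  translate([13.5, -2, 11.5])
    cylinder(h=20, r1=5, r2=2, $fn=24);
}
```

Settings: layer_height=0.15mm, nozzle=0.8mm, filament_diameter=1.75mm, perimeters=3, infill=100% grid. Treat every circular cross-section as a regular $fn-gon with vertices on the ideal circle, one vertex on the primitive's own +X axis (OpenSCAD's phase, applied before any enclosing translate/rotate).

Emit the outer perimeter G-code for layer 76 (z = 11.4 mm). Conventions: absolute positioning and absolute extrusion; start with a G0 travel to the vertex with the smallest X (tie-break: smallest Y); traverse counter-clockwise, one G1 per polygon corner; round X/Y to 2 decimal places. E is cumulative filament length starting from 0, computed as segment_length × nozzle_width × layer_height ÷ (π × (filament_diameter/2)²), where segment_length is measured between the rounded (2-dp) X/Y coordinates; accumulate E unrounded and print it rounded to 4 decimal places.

G0 X0.00 Y0.00 Z11.40
G1 X20.50 Y0.00 E1.0227
G1 X20.50 Y14.00 E1.7212
G1 X0.00 Y14.00 E2.7440
G1 X0.00 Y0.00 E3.4424

At z = 11.4 mm: the cube (footprint 20.5×14) is included at this height; the cone at (13.5, -2) does not reach this height (z outside [11.5, 31.5]); Combining (union): only the 20.5×14 cube is present, so the union is just that shape — 1 connected region. The outline is a single polygon with 4 vertices. Extrusion per mm of travel: 0.8 × 0.15 / (π × 0.875²) = 0.049890. Accumulating E over each segment gives final E = 3.4424.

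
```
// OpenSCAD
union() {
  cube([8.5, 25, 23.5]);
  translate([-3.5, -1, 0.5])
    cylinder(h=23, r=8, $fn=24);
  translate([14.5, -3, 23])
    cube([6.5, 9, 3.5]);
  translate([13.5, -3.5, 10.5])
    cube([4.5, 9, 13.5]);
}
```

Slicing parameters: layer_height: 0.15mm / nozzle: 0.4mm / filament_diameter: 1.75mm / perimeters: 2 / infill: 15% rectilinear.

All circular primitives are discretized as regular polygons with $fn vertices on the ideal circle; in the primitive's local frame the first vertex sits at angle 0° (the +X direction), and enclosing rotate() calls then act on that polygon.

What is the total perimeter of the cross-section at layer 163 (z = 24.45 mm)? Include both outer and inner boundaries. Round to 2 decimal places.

31.00 mm

At z = 24.45 mm: the cube is not intersected at this z (z outside [0, 23.5]); the cylinder at (-3.5, -1) does not reach this height (z outside [0.5, 23.5]); the cube at (14.5, -3) is present — its section is the full 6.5×9 rectangle (perimeter 31.00 mm); the cube at (13.5, -3.5) is not intersected at this z (z outside [10.5, 24]); Combining (union): only the 6.5×9 cube at (14.5, -3) is present, so the union is just that shape — boundary = 31.00 mm. Overall, the cross-section is a single solid region. Total boundary length (outer) = 31.00 mm.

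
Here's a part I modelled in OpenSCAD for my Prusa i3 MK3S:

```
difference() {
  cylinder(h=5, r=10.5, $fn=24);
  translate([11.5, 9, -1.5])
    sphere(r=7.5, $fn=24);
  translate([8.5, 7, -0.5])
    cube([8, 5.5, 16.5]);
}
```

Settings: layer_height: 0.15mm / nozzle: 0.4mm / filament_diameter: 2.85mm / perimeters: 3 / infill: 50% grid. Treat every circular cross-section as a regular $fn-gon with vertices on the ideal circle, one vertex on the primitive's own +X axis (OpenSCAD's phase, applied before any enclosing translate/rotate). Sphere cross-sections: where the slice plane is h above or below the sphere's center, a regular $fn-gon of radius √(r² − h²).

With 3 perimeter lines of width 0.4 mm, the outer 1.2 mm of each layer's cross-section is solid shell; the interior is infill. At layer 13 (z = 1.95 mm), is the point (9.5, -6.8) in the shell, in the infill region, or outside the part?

At z = 1.95 mm: the cylinder: section is a regular 24-gon, circumradius r=10.5; the r=7.5 sphere at (11.5, 9) contributes a regular 24-gon of circumradius √(7.5²−3.45²) = 6.659; the 8×5.5 cube at (8.5, 7) contributes its full rectangle; Subtracting the remaining from the first: starting from the r=10.5 cylinder, the r=7.5 sphere at (11.5, 9) partially overlaps it — only the 14.27 mm² overlap (of its 137.74 mm²) is removed, clipping the outline; the 8×5.5 cube at (8.5, 7) misses the remaining region (no effect) — 1 connected region. Overall, the cross-section is a single solid region. The nearest boundary edge runs (9.09, -5.25)→(7.42, -7.42); distance from the point to it = 1.27 mm. The point is not inside any of the regions above, so it lies outside the cross-section (1.27 mm from the nearest boundary).

outside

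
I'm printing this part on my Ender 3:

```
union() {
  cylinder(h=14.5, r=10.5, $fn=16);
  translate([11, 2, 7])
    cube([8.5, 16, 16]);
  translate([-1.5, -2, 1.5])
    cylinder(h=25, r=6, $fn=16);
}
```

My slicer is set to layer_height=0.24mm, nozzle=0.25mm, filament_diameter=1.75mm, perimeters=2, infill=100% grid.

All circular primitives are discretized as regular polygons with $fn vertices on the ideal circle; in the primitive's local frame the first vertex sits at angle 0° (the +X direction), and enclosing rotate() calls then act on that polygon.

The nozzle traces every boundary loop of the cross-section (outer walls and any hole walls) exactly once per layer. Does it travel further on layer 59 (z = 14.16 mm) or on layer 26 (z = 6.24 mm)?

layer 59 (z = 14.16 mm)

Layer 59 (z = 14.16): the r=10.5 cylinder contributes a regular 16-gon of circumradius 10.5 (perimeter = 2·16·10.500·sin(180°/16) = 65.55 mm); the cube at (11, 2) (footprint 8.5×16) is included at this height (perimeter 49.00 mm); the cylinder at (-1.5, -2): section is a regular 16-gon, circumradius r=6 (perimeter = 2·16·6.000·sin(180°/16) = 37.46 mm); Taking the union: the regions partially overlap (shared area 110.21 mm²), so the edge portions inside another operand are dropped and the merged outline is re-measured after clipping — boundary = 114.55 mm. So its perimeter = 114.55 mm. Layer 26 (z = 6.24): the r=10.5 cylinder contributes a regular 16-gon of circumradius 10.5 (perimeter = 2·16·10.500·sin(180°/16) = 65.55 mm); the cube at (11, 2) is absent (z outside [7, 23]); the r=6 cylinder at (-1.5, -2) gives a regular 16-gon of circumradius 6 (constant along its height) (perimeter = 2·16·6.000·sin(180°/16) = 37.46 mm); Combining (union): the r=6 cylinder at (-1.5, -2) lies entirely inside the r=10.5 cylinder, so the union is just the r=10.5 cylinder — boundary = 65.55 mm. So its perimeter = 65.55 mm. Layer 59 is larger (114.55 vs 65.55 mm).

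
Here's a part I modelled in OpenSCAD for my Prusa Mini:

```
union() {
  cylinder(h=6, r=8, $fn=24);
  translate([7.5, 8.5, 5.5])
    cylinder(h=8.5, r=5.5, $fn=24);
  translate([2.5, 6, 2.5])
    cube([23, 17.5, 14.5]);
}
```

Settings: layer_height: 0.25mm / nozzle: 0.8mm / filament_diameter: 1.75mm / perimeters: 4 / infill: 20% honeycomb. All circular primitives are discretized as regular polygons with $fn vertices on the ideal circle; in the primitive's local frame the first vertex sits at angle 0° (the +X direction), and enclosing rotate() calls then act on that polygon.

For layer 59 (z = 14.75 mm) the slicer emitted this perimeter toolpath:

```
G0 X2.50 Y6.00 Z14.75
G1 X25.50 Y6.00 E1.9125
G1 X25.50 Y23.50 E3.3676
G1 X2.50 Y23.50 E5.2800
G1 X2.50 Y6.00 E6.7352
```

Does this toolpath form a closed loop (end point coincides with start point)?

Start point (G0): (2.50, 6.00). End point (last G1): the path returns to the start — closed.

yes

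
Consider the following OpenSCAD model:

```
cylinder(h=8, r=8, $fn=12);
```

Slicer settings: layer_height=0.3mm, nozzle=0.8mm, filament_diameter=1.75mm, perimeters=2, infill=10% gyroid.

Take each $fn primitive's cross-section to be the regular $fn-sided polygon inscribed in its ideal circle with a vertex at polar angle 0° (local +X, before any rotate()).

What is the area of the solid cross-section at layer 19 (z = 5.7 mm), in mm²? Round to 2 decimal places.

At z = 5.7 mm: the r=8 cylinder contributes a regular 12-gon of circumradius 8 (area = (12/2)·8.000²·sin(360°/12) = 192.00 mm²). Overall, the cross-section is a single solid region. Net area = 192.00 mm².

192.00 mm²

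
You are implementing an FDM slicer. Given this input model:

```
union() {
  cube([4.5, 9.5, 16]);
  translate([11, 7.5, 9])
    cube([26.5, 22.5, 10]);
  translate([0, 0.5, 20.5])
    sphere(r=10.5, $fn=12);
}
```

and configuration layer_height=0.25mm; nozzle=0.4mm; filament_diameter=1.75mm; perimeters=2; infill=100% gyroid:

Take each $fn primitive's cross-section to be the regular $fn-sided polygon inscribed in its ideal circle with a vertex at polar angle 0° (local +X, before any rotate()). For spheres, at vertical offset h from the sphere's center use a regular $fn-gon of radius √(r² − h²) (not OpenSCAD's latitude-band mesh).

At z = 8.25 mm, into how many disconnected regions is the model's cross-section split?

At z = 8.25 mm: the 4.5×9.5 cube contributes its full rectangle; the cube at (11, 7.5) is absent (z outside [9, 19]); the sphere at (0, 0.5) is not intersected at this z (|z−center|=12.250 > r=10.5); Merging all regions: only the 4.5×9.5 cube is present, so the union is just that shape — 1 connected region. The result has 1 disconnected region.

1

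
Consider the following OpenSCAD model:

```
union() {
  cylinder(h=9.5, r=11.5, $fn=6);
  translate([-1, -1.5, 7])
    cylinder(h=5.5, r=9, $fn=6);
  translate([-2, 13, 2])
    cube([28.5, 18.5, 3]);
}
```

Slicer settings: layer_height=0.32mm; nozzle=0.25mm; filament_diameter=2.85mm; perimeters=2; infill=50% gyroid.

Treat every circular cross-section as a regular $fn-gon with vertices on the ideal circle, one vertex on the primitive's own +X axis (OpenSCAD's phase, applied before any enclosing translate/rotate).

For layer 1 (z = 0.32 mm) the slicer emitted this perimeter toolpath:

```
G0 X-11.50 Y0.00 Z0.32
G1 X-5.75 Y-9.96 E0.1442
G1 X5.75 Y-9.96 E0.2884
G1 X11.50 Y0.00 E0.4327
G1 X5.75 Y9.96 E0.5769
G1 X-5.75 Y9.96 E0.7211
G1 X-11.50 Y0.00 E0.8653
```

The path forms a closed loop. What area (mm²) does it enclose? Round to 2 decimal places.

Apply the shoelace formula to the sequence of (X, Y) vertices; enclosed area = 343.62 mm².

343.62 mm²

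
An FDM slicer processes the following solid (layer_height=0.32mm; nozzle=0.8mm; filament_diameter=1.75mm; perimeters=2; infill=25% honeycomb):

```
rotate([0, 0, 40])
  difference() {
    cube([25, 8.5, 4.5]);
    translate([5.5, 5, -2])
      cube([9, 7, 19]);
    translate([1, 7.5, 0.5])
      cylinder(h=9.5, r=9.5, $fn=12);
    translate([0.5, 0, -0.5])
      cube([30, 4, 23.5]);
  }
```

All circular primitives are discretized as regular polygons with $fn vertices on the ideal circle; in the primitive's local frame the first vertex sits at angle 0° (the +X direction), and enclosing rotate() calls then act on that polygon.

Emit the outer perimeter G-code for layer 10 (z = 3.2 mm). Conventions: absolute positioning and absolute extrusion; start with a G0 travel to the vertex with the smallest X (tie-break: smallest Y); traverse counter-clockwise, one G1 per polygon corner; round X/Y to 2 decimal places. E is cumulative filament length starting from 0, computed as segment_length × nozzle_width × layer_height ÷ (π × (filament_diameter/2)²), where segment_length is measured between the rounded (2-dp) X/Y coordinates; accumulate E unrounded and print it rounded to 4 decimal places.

At z = 3.2 mm: the cube is present — its section is the full 25×8.5 rectangle; the 9×7 cube at (5.5, 5) contributes its full rectangle; the r=9.5 cylinder at (1, 7.5) contributes a regular 12-gon of circumradius 9.5; the 30×4 cube at (0.5, 0) contributes its full rectangle; After the difference (first − rest): starting from the 25×8.5 cube, the 9×7 cube at (5.5, 5) partially overlaps it — only the 31.50 mm² overlap (of its 63.00 mm²) is removed, clipping the outline; the r=9.5 cylinder at (1, 7.5) partially overlaps it — only the 62.28 mm² overlap (of its 270.75 mm²) is removed, clipping the outline; the 30×4 cube at (0.5, 0) partially overlaps it — only the 66.66 mm² overlap (of its 120.00 mm²) is removed, clipping the outline — 1 connected region; (whole slice rotated 40° about Z — lengths, areas and connectivity unchanged). The outline is a single polygon with 6 vertices. Extrusion per mm of travel: 0.8 × 0.32 / (π × 0.875²) = 0.106432. Accumulating E over each segment gives final E = 4.2191.

G0 X4.32 Y10.15 Z3.20
G1 X4.75 Y9.21 E0.1100
G1 X16.58 Y19.13 E1.7532
G1 X13.69 Y22.58 E2.2322
G1 X5.64 Y15.83 E3.3503
G1 X7.89 Y13.15 E3.7228
G1 X4.32 Y10.15 E4.2191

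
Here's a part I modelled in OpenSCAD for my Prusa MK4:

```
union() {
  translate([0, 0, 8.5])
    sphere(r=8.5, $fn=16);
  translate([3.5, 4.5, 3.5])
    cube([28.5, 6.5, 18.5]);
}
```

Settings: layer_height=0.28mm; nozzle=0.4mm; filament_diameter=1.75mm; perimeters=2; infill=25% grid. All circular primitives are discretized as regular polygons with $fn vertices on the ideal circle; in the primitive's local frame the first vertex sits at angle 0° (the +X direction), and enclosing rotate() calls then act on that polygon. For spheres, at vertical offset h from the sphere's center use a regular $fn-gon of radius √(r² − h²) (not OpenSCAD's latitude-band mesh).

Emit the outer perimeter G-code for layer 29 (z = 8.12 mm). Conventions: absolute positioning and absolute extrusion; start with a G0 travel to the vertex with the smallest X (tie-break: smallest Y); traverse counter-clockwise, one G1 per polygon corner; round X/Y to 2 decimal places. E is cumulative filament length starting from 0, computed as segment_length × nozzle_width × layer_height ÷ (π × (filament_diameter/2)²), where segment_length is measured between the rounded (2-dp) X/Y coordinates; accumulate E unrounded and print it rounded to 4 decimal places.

At z = 8.12 mm: the r=8.5 sphere contributes a regular 16-gon of circumradius √(8.5²−0.38²) = 8.492; the cube at (3.5, 4.5) (footprint 28.5×6.5) is included at this height; Merging all regions: the regions partially overlap (shared area 6.62 mm²), so overlapping operands fuse into one piece — 1 connected region. The outline is a single polygon with 20 vertices. Extrusion per mm of travel: 0.4 × 0.28 / (π × 0.875²) = 0.046564. Accumulating E over each segment gives final E = 5.1921.

G0 X-8.49 Y0.00 Z8.12
G1 X-7.85 Y-3.25 E0.1542
G1 X-6.00 Y-6.00 E0.3086
G1 X-3.25 Y-7.85 E0.4629
G1 X0.00 Y-8.49 E0.6171
G1 X3.25 Y-7.85 E0.7714
G1 X6.00 Y-6.00 E0.9257
G1 X7.85 Y-3.25 E1.0800
G1 X8.49 Y0.00 E1.2343
G1 X7.85 Y3.25 E1.3885
G1 X7.01 Y4.50 E1.4586
G1 X32.00 Y4.50 E2.6223
G1 X32.00 Y11.00 E2.9250
G1 X3.50 Y11.00 E4.2520
G1 X3.50 Y7.68 E4.4066
G1 X3.25 Y7.85 E4.4207
G1 X0.00 Y8.49 E4.5749
G1 X-3.25 Y7.85 E4.7292
G1 X-6.00 Y6.00 E4.8835
G1 X-7.85 Y3.25 E5.0378
G1 X-8.49 Y0.00 E5.1921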